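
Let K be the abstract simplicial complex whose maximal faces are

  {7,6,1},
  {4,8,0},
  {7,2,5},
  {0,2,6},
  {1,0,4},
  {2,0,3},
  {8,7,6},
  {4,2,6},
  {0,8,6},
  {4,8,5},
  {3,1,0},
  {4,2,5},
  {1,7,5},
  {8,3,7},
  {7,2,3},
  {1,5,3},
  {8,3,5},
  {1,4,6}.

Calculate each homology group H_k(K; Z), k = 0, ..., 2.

Order the vertices as 0 < 1 < 2 < 3 < 4 < 5 < 6 < 7 < 8. Listing each simplex with vertices in this order, K has dimension 2 with simplices:

  0-simplices (9): [0], [1], [2], [3], [4], [5], [6], [7], [8]
  1-simplices (27): (27 of them)
  2-simplices (18): [0,1,3], [0,1,4], [0,2,3], [0,2,6], [0,4,8], [0,6,8], [1,3,5], [1,4,6], [1,5,7], [1,6,7], [2,3,7], [2,4,5], [2,4,6], [2,5,7], [3,5,8], [3,7,8], [4,5,8], [6,7,8]

so the chain groups are C_0 ≅ Z^9, C_1 ≅ Z^27, C_2 ≅ Z^18.

Boundary ∂_1: C_1 → C_0 sends each edge [p,q] (with p < q) to q − p. For instance
  ∂[5,8] = [8] − [5].
As a 9×27 matrix over Z this has rank 8, with invariant factors (1,1,1,1,1,1,1,1).

∂_2: C_2 → C_1 acts by ∂[p,q,r] = [q,r] − [p,r] + [p,q]. For instance
  ∂[2,3,7] = [3,7] − [2,7] + [2,3],
  ∂[2,4,5] = [4,5] − [2,5] + [2,4].
The resulting 27×18 matrix has rank 18, and its Smith normal form has invariant factors (1,1,1,1,1,1,1,1,1,1,1,1,1,1,1,1,1,2).

From H_k ≅ ker(∂_k) / im(∂_{k+1}) we obtain:

  H_0: rank C_0 − rank ∂_1 = 9 − 8 = 1, and the invariant factors of ∂_1 are all 1, so H_0 = Z.
  H_1: rank ker ∂_1 − rank ∂_2 = (27 − 8) − 18 = 1, and ∂_2 has invariant factor 2 > 1, so H_1 = Z ⊕ Z_2.
  H_2: rank ker ∂_2 − rank ∂_3 = (18 − 18) − 0 = 0, and there is no ∂_3, so H_2 = 0.

H_0 = Z,  H_1 = Z ⊕ Z_2,  H_2 = 0.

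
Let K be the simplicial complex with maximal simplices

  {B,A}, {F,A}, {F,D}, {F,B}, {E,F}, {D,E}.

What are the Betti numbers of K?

b_0 = 1, b_1 = 2.

We work with the vertex ordering A < B < D < E < F. The simplices of K, each written with vertices in increasing order, are:

  0-simplices (5): A, B, D, E, F
  1-simplices (6): AB, AF, BF, DE, DF, EF

so the chain groups are C_0 ≅ Z^5, C_1 ≅ Z^6.

The boundary map ∂_1: C_1 → C_0 maps an edge to its endpoints' difference, ∂[p,q] = q − p. For instance
  ∂AF = F − A.
This gives a 5×6 integer matrix of rank 4; reducing to Smith normal form yields diagonal entries (1,1,1,1).

Computing H_k = (kernel of ∂_k) / (image of ∂_{k+1}):

  H_0: rank C_0 − rank ∂_1 = 5 − 4 = 1, and the invariant factors of ∂_1 are all 1, so H_0 = Z.
  H_1: rank ker ∂_1 − rank ∂_2 = (6 − 4) − 0 = 2, and there is no ∂_2, so H_1 = Z^2.

Hence the Betti numbers are b_0 = 1, b_1 = 2.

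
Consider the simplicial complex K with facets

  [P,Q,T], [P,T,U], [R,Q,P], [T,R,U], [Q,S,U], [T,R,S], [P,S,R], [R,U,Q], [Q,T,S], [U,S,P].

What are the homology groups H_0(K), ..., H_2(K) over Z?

Take the total order P < Q < R < S < T < U on the vertex set. Then K (dimension 2) consists of the simplices:

  0-simplices (6): P, Q, R, S, T, U
  1-simplices (15): PQ, PR, PS, PT, PU, QR, QS, QT, QU, RS, RT, RU, ST, SU, TU
  2-simplices (10): PQR, PQT, PRS, PSU, PTU, QRU, QST, QSU, RST, RTU

so the chain groups are C_0 ≅ Z^6, C_1 ≅ Z^15, C_2 ≅ Z^10.

The boundary map ∂_1: C_1 → C_0 maps an edge to its endpoints' difference, ∂[p,q] = q − p. For instance
  ∂QT = T − Q.
As a 6×15 matrix over Z this has rank 5, with invariant factors (1,1,1,1,1).

Boundary ∂_2: C_2 → C_1 maps a triangle to the signed sum of its edges. For instance
  ∂PSU = SU − PU + PS,
  ∂QRU = RU − QU + QR.
The resulting 15×10 matrix has rank 10, and its Smith normal form has invariant factors (1,1,1,1,1,1,1,1,1,2).

Now H_k = ker ∂_k / im ∂_{k+1}, so:

  H_0: rank C_0 − rank ∂_1 = 6 − 5 = 1, and the invariant factors of ∂_1 are all 1, so H_0 ≅ Z.
  H_1: rank ker ∂_1 − rank ∂_2 = (15 − 5) − 10 = 0, and ∂_2 has invariant factor 2 > 1, so H_1 ≅ Z/2Z.
  H_2: rank ker ∂_2 − rank ∂_3 = (10 − 10) − 0 = 0, and there is no ∂_3, so H_2 ≅ 0.

As a check, the Euler characteristic is 6 − 15 + 10 = 1, which agrees with 1 − 0 + 0 = 1.

H_0 ≅ Z,  H_1 ≅ Z/2Z,  H_2 = 0.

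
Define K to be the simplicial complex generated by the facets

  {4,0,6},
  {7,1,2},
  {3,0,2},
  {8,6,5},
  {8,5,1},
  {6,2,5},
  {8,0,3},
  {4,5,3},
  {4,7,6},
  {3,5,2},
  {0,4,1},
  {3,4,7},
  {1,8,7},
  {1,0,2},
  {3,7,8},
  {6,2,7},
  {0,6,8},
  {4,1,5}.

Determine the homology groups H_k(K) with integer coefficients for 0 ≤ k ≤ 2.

H_0 ≅ Z,  H_1 ≅ Z^2,  H_2 ≅ Z.

We work with the vertex ordering 0 < 1 < 2 < 3 < 4 < 5 < 6 < 7 < 8. The simplices of K, each written with vertices in increasing order, are:

  0-simplices (9): [0], [1], [2], [3], [4], [5], [6], [7], [8]
  1-simplices (27): (27 of them)
  2-simplices (18): [0,1,2], [0,1,4], [0,2,3], [0,3,8], [0,4,6], [0,6,8], [1,2,7], [1,4,5], [1,5,8], [1,7,8], [2,3,5], [2,5,6], [2,6,7], [3,4,5], [3,4,7], [3,7,8], [4,6,7], [5,6,8]

Hence C_0 ≅ Z^9, C_1 ≅ Z^27, C_2 ≅ Z^18.

Boundary ∂_1: C_1 → C_0 is given by ∂[p,q] = [q] − [p]. For instance
  ∂[2,7] = [7] − [2].
The resulting 9×27 matrix has rank 8, and its Smith normal form has invariant factors (1,1,1,1,1,1,1,1).

∂_2: C_2 → C_1 sends each 2-simplex [p,q,r] to [q,r] − [p,r] + [p,q]. For instance
  ∂[1,4,5] = [4,5] − [1,5] + [1,4],
  ∂[2,6,7] = [6,7] − [2,7] + [2,6].
The resulting 27×18 matrix has rank 17, and its Smith normal form has invariant factors (1,1,1,1,1,1,1,1,1,1,1,1,1,1,1,1,1).

From H_k ≅ ker(∂_k) / im(∂_{k+1}) we obtain:

  H_0: rank C_0 − rank ∂_1 = 9 − 8 = 1, and the invariant factors of ∂_1 are all 1, so H_0 ≅ Z.
  H_1: rank ker ∂_1 − rank ∂_2 = (27 − 8) − 17 = 2, and the invariant factors of ∂_2 are all 1, so H_1 ≅ Z^2.
  H_2: rank ker ∂_2 − rank ∂_3 = (18 − 17) − 0 = 1, and there is no ∂_3, so H_2 ≅ Z.

(K is a triangulation of the torus T^2.)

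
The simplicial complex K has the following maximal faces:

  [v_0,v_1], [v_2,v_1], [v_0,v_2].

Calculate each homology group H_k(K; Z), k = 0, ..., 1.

We work with the vertex ordering v_0 < v_1 < v_2. The simplices of K, each written with vertices in increasing order, are:

  0-simplices (3): [v_0], [v_1], [v_2]
  1-simplices (3): [v_0,v_1], [v_0,v_2], [v_1,v_2]

Hence C_0 ≅ Z^3, C_1 ≅ Z^3.

The boundary map ∂_1: C_1 → C_0 maps an edge to its endpoints' difference, ∂[p,q] = q − p. For instance
  ∂[v_0,v_2] = [v_2] − [v_0].
The 3×3 boundary matrix has rank 2 and Smith normal form diag(1,1).

Computing H_k = (kernel of ∂_k) / (image of ∂_{k+1}):

  H_0: rank C_0 − rank ∂_1 = 3 − 2 = 1, and the invariant factors of ∂_1 are all 1, so H_0 = Z.
  H_1: rank ker ∂_1 − rank ∂_2 = (3 − 2) − 0 = 1, and there is no ∂_2, so H_1 = Z.

H_0 ≅ Z,  H_1 ≅ Z.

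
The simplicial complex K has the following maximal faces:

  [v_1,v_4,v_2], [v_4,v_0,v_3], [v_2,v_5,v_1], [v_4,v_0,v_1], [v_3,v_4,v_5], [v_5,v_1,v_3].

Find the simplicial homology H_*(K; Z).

K has 6 vertices, 12 edges, 6 triangles.
rank ∂_0 = 0, rank ∂_1 = 5 ⇒ b_0 = 6 − 0 − 5 = 1; all invariant factors of ∂_1 are 1 so no torsion. So H_0 = Z.
rank ∂_1 = 5, rank ∂_2 = 6 ⇒ b_1 = 12 − 5 − 6 = 1; all invariant factors of ∂_2 are 1 so no torsion. So H_1 = Z.
rank ∂_2 = 6, rank ∂_3 = 0 ⇒ b_2 = 6 − 6 − 0 = 0. So H_2 = 0.

H_0 ≅ Z,  H_1 ≅ Z,  H_2 = 0.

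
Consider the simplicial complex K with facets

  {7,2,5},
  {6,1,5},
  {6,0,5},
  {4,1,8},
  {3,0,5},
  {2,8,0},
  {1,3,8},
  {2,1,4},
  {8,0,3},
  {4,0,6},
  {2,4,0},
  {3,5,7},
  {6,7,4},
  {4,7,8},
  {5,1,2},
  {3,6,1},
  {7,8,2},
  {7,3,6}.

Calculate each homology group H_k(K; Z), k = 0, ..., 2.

Fix the vertex order 0 < 1 < 2 < 3 < 4 < 5 < 6 < 7 < 8 and write every simplex with vertices in increasing order. Then dim K = 2 and the simplices of K are:

  0-simplices (9): [0], [1], [2], [3], [4], [5], [6], [7], [8]
  1-simplices (27): (27 of them)
  2-simplices (18): [0,2,4], [0,2,8], [0,3,5], [0,3,8], [0,4,6], [0,5,6], [1,2,4], [1,2,5], [1,3,6], [1,3,8], [1,4,8], [1,5,6], [2,5,7], [2,7,8], [3,5,7], [3,6,7], [4,6,7], [4,7,8]

giving chain groups C_0 ≅ Z^9, C_1 ≅ Z^27, C_2 ≅ Z^18.

∂_1: C_1 → C_0 is given by ∂[p,q] = [q] − [p]. For instance
  ∂[2,8] = [8] − [2].
The resulting 9×27 matrix has rank 8, and its Smith normal form has invariant factors (1,1,1,1,1,1,1,1).

∂_2: C_2 → C_1 maps a triangle to the signed sum of its edges. For instance
  ∂[2,7,8] = [7,8] − [2,8] + [2,7],
  ∂[0,4,6] = [4,6] − [0,6] + [0,4].
The resulting 27×18 matrix has rank 18, and its Smith normal form has invariant factors (1,1,1,1,1,1,1,1,1,1,1,1,1,1,1,1,1,2).

From H_k ≅ ker(∂_k) / im(∂_{k+1}) we obtain:

  H_0: rank C_0 − rank ∂_1 = 9 − 8 = 1, and the invariant factors of ∂_1 are all 1, so H_0 ≅ Z.
  H_1: rank ker ∂_1 − rank ∂_2 = (27 − 8) − 18 = 1, and ∂_2 has invariant factor 2 > 1, so H_1 ≅ Z × Z/2.
  H_2: rank ker ∂_2 − rank ∂_3 = (18 − 18) − 0 = 0, and there is no ∂_3, so H_2 ≅ 0.

As a check, the Euler characteristic is 9 − 27 + 18 = 0, which agrees with 1 − 1 + 0 = 0.

H_0 = Z,  H_1 = Z × Z/2,  H_2 = 0.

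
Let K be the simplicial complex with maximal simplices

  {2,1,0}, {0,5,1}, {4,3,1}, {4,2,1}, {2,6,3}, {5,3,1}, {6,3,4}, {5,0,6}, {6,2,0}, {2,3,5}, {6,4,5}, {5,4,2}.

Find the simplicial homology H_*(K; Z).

Take the total order 0 < 1 < 2 < 3 < 4 < 5 < 6 on the vertex set. Then K (dimension 2) consists of the simplices:

  0-simplices (7): [0], [1], [2], [3], [4], [5], [6]
  1-simplices (18): [0,1], [0,2], [0,5], [0,6], [1,2], [1,3], [1,4], [1,5], [2,3], [2,4], [2,5], [2,6], [3,4], [3,5], [3,6], [4,5], [4,6], [5,6]
  2-simplices (12): [0,1,2], [0,1,5], [0,2,6], [0,5,6], [1,2,4], [1,3,4], [1,3,5], [2,3,5], [2,3,6], [2,4,5], [3,4,6], [4,5,6]

so the chain groups are C_0 ≅ Z^7, C_1 ≅ Z^18, C_2 ≅ Z^12.

∂_1: C_1 → C_0 is given by ∂[p,q] = [q] − [p]. For instance
  ∂[3,6] = [6] − [3].
The 7×18 boundary matrix has rank 6 and Smith normal form diag(1,1,1,1,1,1).

Boundary ∂_2: C_2 → C_1 acts by ∂[p,q,r] = [q,r] − [p,r] + [p,q]. For instance
  ∂[0,1,2] = [1,2] − [0,2] + [0,1],
  ∂[2,3,5] = [3,5] − [2,5] + [2,3].
As a 18×12 matrix over Z this has rank 12, with invariant factors (1,1,1,1,1,1,1,1,1,1,1,2).

Computing H_k = (kernel of ∂_k) / (image of ∂_{k+1}):

  H_0: rank C_0 − rank ∂_1 = 7 − 6 = 1, and the invariant factors of ∂_1 are all 1, so H_0 ≅ Z.
  H_1: rank ker ∂_1 − rank ∂_2 = (18 − 6) − 12 = 0, and ∂_2 has invariant factor 2 > 1, so H_1 ≅ Z/2.
  H_2: rank ker ∂_2 − rank ∂_3 = (12 − 12) − 0 = 0, and there is no ∂_3, so H_2 ≅ 0.

H_0 = Z,  H_1 = Z/2,  H_2 = 0.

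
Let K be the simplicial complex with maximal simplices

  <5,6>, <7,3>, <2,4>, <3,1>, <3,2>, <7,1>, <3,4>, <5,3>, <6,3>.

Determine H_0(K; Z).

H_0 = Z.

Order the vertices as 1 < 2 < 3 < 4 < 5 < 6 < 7. Listing each simplex with vertices in this order, K has dimension 1 with simplices:

  0-simplices (7): [1], [2], [3], [4], [5], [6], [7]
  1-simplices (9): [1,3], [1,7], [2,3], [2,4], [3,4], [3,5], [3,6], [3,7], [5,6]

giving chain groups C_0 ≅ Z^7, C_1 ≅ Z^9.

∂_1: C_1 → C_0 sends each edge [p,q] (with p < q) to q − p.
This gives a 7×9 integer matrix of rank 6; reducing to Smith normal form yields diagonal entries (1,1,1,1,1,1).

Now H_k = ker ∂_k / im ∂_{k+1}, so:

  H_0: rank C_0 − rank ∂_1 = 7 − 6 = 1, and the invariant factors of ∂_1 are all 1, so H_0 ≅ Z.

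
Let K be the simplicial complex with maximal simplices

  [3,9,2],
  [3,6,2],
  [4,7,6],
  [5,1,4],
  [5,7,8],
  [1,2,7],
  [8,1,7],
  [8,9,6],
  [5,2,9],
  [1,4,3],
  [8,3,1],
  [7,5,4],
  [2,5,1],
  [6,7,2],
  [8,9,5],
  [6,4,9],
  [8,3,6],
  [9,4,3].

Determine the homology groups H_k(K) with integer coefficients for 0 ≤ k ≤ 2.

Order the vertices as 1 < 2 < 3 < 4 < 5 < 6 < 7 < 8 < 9. Listing each simplex with vertices in this order, K has dimension 2 with simplices:

  0-simplices (9): [1], [2], [3], [4], [5], [6], [7], [8], [9]
  1-simplices (27): (27 of them)
  2-simplices (18): [1,2,5], [1,2,7], [1,3,4], [1,3,8], [1,4,5], [1,7,8], [2,3,6], [2,3,9], [2,5,9], [2,6,7], [3,4,9], [3,6,8], [4,5,7], [4,6,7], [4,6,9], [5,7,8], [5,8,9], [6,8,9]

giving chain groups C_0 ≅ Z^9, C_1 ≅ Z^27, C_2 ≅ Z^18.

∂_1: C_1 → C_0 sends each edge [p,q] (with p < q) to q − p. For instance
  ∂[1,5] = [5] − [1].
The resulting 9×27 matrix has rank 8, and its Smith normal form has invariant factors (1,1,1,1,1,1,1,1).

The boundary map ∂_2: C_2 → C_1 acts by ∂[p,q,r] = [q,r] − [p,r] + [p,q]. For instance
  ∂[1,3,4] = [3,4] − [1,4] + [1,3],
  ∂[4,6,7] = [6,7] − [4,7] + [4,6].
The 27×18 boundary matrix has rank 18 and Smith normal form diag(1,1,1,1,1,1,1,1,1,1,1,1,1,1,1,1,1,2).

Now H_k = ker ∂_k / im ∂_{k+1}, so:

  H_0: rank C_0 − rank ∂_1 = 9 − 8 = 1, and the invariant factors of ∂_1 are all 1, so H_0 ≅ Z.
  H_1: rank ker ∂_1 − rank ∂_2 = (27 − 8) − 18 = 1, and ∂_2 has invariant factor 2 > 1, so H_1 ≅ Z ⊕ Z/2Z.
  H_2: rank ker ∂_2 − rank ∂_3 = (18 − 18) − 0 = 0, and there is no ∂_3, so H_2 ≅ 0.

H_0 = Z,  H_1 = Z ⊕ Z/2Z,  H_2 = 0.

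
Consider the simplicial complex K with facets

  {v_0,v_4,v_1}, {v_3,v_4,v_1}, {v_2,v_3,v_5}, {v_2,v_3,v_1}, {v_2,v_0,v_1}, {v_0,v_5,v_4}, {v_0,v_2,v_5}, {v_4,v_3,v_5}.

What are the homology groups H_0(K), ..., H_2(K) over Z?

K has 6 vertices, 12 edges, 8 triangles.
rank ∂_0 = 0, rank ∂_1 = 5 ⇒ b_0 = 6 − 0 − 5 = 1; all invariant factors of ∂_1 are 1 so no torsion. So H_0 ≅ Z.
rank ∂_1 = 5, rank ∂_2 = 7 ⇒ b_1 = 12 − 5 − 7 = 0; all invariant factors of ∂_2 are 1 so no torsion. So H_1 ≅ 0.
rank ∂_2 = 7, rank ∂_3 = 0 ⇒ b_2 = 8 − 7 − 0 = 1. So H_2 ≅ Z.

H_0 ≅ Z,  H_1 = 0,  H_2 ≅ Z.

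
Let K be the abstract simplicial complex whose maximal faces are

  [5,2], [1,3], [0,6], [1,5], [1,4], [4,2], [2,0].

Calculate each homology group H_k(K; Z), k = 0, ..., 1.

H_0 = Z,  H_1 = Z.

Order the vertices as 0 < 1 < 2 < 3 < 4 < 5 < 6. Listing each simplex with vertices in this order, K has dimension 1 with simplices:

  0-simplices (7): [0], [1], [2], [3], [4], [5], [6]
  1-simplices (7): [0,2], [0,6], [1,3], [1,4], [1,5], [2,4], [2,5]

Hence C_0 ≅ Z^7, C_1 ≅ Z^7.

The boundary map ∂_1: C_1 → C_0 is given by ∂[p,q] = [q] − [p]. For instance
  ∂[1,3] = [3] − [1].
The 7×7 boundary matrix has rank 6 and Smith normal form diag(1,1,1,1,1,1).

Computing H_k = (kernel of ∂_k) / (image of ∂_{k+1}):

  H_0: rank C_0 − rank ∂_1 = 7 − 6 = 1, and the invariant factors of ∂_1 are all 1, so H_0 ≅ Z.
  H_1: rank ker ∂_1 − rank ∂_2 = (7 − 6) − 0 = 1, and there is no ∂_2, so H_1 ≅ Z.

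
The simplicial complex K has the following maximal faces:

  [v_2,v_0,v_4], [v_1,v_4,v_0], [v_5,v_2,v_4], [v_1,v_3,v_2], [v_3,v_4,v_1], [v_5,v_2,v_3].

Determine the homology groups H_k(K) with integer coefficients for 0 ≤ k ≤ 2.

K has 6 vertices, 12 edges, 6 triangles.
rank ∂_0 = 0, rank ∂_1 = 5 ⇒ b_0 = 6 − 0 − 5 = 1; all invariant factors of ∂_1 are 1 so no torsion. So H_0 ≅ Z.
rank ∂_1 = 5, rank ∂_2 = 6 ⇒ b_1 = 12 − 5 − 6 = 1; all invariant factors of ∂_2 are 1 so no torsion. So H_1 ≅ Z.
rank ∂_2 = 6, rank ∂_3 = 0 ⇒ b_2 = 6 − 6 − 0 = 0. So H_2 ≅ 0.

H_0 ≅ Z,  H_1 ≅ Z,  H_2 = 0.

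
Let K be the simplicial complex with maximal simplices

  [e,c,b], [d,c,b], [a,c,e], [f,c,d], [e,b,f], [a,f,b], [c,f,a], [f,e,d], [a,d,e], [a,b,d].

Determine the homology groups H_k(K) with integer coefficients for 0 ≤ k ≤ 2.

Take the total order a < b < c < d < e < f on the vertex set. Then K (dimension 2) consists of the simplices:

  0-simplices (6): a, b, c, d, e, f
  1-simplices (15): ab, ac, ad, ae, af, bc, bd, be, bf, cd, ce, cf, de, df, ef
  2-simplices (10): abd, abf, ace, acf, ade, bcd, bce, bef, cdf, def

Hence C_0 ≅ Z^6, C_1 ≅ Z^15, C_2 ≅ Z^10.

The boundary map ∂_1: C_1 → C_0 sends each edge [p,q] (with p < q) to q − p. For instance
  ∂ab = b − a.
This gives a 6×15 integer matrix of rank 5; reducing to Smith normal form yields diagonal entries (1,1,1,1,1).

∂_2: C_2 → C_1 maps a triangle to the signed sum of its edges. For instance
  ∂bcd = cd − bd + bc,
  ∂abf = bf − af + ab.
The 15×10 boundary matrix has rank 10 and Smith normal form diag(1,1,1,1,1,1,1,1,1,2).

Computing H_k = (kernel of ∂_k) / (image of ∂_{k+1}):

  H_0: rank C_0 − rank ∂_1 = 6 − 5 = 1, and the invariant factors of ∂_1 are all 1, so H_0 = Z.
  H_1: rank ker ∂_1 − rank ∂_2 = (15 − 5) − 10 = 0, and ∂_2 has invariant factor 2 > 1, so H_1 = Z/2Z.
  H_2: rank ker ∂_2 − rank ∂_3 = (10 − 10) − 0 = 0, and there is no ∂_3, so H_2 = 0.

As a check, the Euler characteristic is 6 − 15 + 10 = 1, which agrees with 1 − 0 + 0 = 1.
(K is a triangulation of the real projective plane RP^2.)

H_0 ≅ Z,  H_1 ≅ Z/2Z,  H_2 = 0.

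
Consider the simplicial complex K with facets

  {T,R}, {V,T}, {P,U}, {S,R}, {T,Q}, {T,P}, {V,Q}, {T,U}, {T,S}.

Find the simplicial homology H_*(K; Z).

H_0 ≅ Z,  H_1 ≅ Z^3.

Fix the vertex order P < Q < R < S < T < U < V and write every simplex with vertices in increasing order. Then dim K = 1 and the simplices of K are:

  0-simplices (7): P, Q, R, S, T, U, V
  1-simplices (9): PT, PU, QT, QV, RS, RT, ST, TU, TV

giving chain groups C_0 ≅ Z^7, C_1 ≅ Z^9.

∂_1: C_1 → C_0 sends each edge [p,q] (with p < q) to q − p.
This gives a 7×9 integer matrix of rank 6; reducing to Smith normal form yields diagonal entries (1,1,1,1,1,1).

From H_k ≅ ker(∂_k) / im(∂_{k+1}) we obtain:

  H_0: rank C_0 − rank ∂_1 = 7 − 6 = 1, and the invariant factors of ∂_1 are all 1, so H_0 = Z.
  H_1: rank ker ∂_1 − rank ∂_2 = (9 − 6) − 0 = 3, and there is no ∂_2, so H_1 = Z^3.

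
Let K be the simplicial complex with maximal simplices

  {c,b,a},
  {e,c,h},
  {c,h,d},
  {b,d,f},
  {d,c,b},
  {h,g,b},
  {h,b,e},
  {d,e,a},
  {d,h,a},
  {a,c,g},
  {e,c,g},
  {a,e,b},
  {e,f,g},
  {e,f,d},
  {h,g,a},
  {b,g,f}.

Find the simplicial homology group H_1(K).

H_1 = Z^2.

K has 8 vertices, 24 edges, 16 triangles.
rank ∂_1 = 7, rank ∂_2 = 15 ⇒ b_1 = 24 − 7 − 15 = 2; all invariant factors of ∂_2 are 1 so no torsion. So H_1 ≅ Z^2.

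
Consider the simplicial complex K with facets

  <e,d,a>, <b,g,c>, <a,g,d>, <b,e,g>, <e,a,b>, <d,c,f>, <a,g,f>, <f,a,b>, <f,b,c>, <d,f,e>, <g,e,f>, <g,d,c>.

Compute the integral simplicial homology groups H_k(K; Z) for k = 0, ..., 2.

K has 7 vertices, 18 edges, 12 triangles.
rank ∂_0 = 0, rank ∂_1 = 6 ⇒ b_0 = 7 − 0 − 6 = 1; all invariant factors of ∂_1 are 1 so no torsion. So H_0 = Z.
rank ∂_1 = 6, rank ∂_2 = 12 ⇒ b_1 = 18 − 6 − 12 = 0; ∂_2 has invariant factor(s) [2] giving torsion. So H_1 = Z/2Z.
rank ∂_2 = 12, rank ∂_3 = 0 ⇒ b_2 = 12 − 12 − 0 = 0. So H_2 = 0.

H_0 ≅ Z,  H_1 ≅ Z/2Z,  H_2 = 0.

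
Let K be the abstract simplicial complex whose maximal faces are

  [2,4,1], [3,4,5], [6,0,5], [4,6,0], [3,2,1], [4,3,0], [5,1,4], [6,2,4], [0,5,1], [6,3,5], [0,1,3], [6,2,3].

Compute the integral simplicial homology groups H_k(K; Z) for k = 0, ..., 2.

H_0 = Z,  H_1 = Z_2,  H_2 = 0.

Fix the vertex order 0 < 1 < 2 < 3 < 4 < 5 < 6 and write every simplex with vertices in increasing order. Then dim K = 2 and the simplices of K are:

  0-simplices (7): [0], [1], [2], [3], [4], [5], [6]
  1-simplices (18): [0,1], [0,3], [0,4], [0,5], [0,6], [1,2], [1,3], [1,4], [1,5], [2,3], [2,4], [2,6], [3,4], [3,5], [3,6], [4,5], [4,6], [5,6]
  2-simplices (12): [0,1,3], [0,1,5], [0,3,4], [0,4,6], [0,5,6], [1,2,3], [1,2,4], [1,4,5], [2,3,6], [2,4,6], [3,4,5], [3,5,6]

so the chain groups are C_0 ≅ Z^7, C_1 ≅ Z^18, C_2 ≅ Z^12.

The boundary map ∂_1: C_1 → C_0 is given by ∂[p,q] = [q] − [p].
The 7×18 boundary matrix has rank 6 and Smith normal form diag(1,1,1,1,1,1).

The boundary map ∂_2: C_2 → C_1 acts by ∂[p,q,r] = [q,r] − [p,r] + [p,q]. For instance
  ∂[3,5,6] = [5,6] − [3,6] + [3,5],
  ∂[0,3,4] = [3,4] − [0,4] + [0,3].
This gives a 18×12 integer matrix of rank 12; reducing to Smith normal form yields diagonal entries (1,1,1,1,1,1,1,1,1,1,1,2).

Now H_k = ker ∂_k / im ∂_{k+1}, so:

  H_0: rank C_0 − rank ∂_1 = 7 − 6 = 1, and the invariant factors of ∂_1 are all 1, so H_0 = Z.
  H_1: rank ker ∂_1 − rank ∂_2 = (18 − 6) − 12 = 0, and ∂_2 has invariant factor 2 > 1, so H_1 = Z_2.
  H_2: rank ker ∂_2 − rank ∂_3 = (12 − 12) − 0 = 0, and there is no ∂_3, so H_2 = 0.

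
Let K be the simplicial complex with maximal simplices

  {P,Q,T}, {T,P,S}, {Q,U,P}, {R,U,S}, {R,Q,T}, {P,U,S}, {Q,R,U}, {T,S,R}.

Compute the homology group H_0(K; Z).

We work with the vertex ordering P < Q < R < S < T < U. The simplices of K, each written with vertices in increasing order, are:

  0-simplices (6): P, Q, R, S, T, U
  1-simplices (12): PQ, PS, PT, PU, QR, QT, QU, RS, RT, RU, ST, SU
  2-simplices (8): PQT, PQU, PST, PSU, QRT, QRU, RST, RSU

so the chain groups are C_0 ≅ Z^6, C_1 ≅ Z^12, C_2 ≅ Z^8.

∂_1: C_1 → C_0 is given by ∂[p,q] = [q] − [p].
This gives a 6×12 integer matrix of rank 5; reducing to Smith normal form yields diagonal entries (1,1,1,1,1).

∂_2: C_2 → C_1 sends each 2-simplex [p,q,r] to [q,r] − [p,r] + [p,q]. For instance
  ∂PSU = SU − PU + PS,
  ∂PQT = QT − PT + PQ.
As a 12×8 matrix over Z this has rank 7, with invariant factors (1,1,1,1,1,1,1).

Computing H_k = (kernel of ∂_k) / (image of ∂_{k+1}):

  H_0: rank C_0 − rank ∂_1 = 6 − 5 = 1, and the invariant factors of ∂_1 are all 1, so H_0 = Z.

H_0 ≅ Z.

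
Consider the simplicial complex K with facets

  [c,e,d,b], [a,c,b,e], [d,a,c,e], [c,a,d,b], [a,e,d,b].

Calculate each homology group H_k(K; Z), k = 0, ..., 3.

H_0 = Z,  H_1 = 0,  H_2 = 0,  H_3 = Z.

We work with the vertex ordering a < b < c < d < e. The simplices of K, each written with vertices in increasing order, are:

  0-simplices (5): a, b, c, d, e
  1-simplices (10): ab, ac, ad, ae, bc, bd, be, cd, ce, de
  2-simplices (10): abc, abd, abe, acd, ace, ade, bcd, bce, bde, cde
  3-simplices (5): abcd, abce, abde, acde, bcde

so the chain groups are C_0 ≅ Z^5, C_1 ≅ Z^10, C_2 ≅ Z^10, C_3 ≅ Z^5.

The boundary map ∂_1: C_1 → C_0 is given by ∂[p,q] = [q] − [p].
As a 5×10 matrix over Z this has rank 4, with invariant factors (1,1,1,1).

Boundary ∂_2: C_2 → C_1 maps a triangle to the signed sum of its edges. For instance
  ∂ace = ce − ae + ac,
  ∂bcd = cd − bd + bc.
The 10×10 boundary matrix has rank 6 and Smith normal form diag(1,1,1,1,1,1).

Boundary ∂_3: C_3 → C_2 sends each 3-simplex σ to the alternating sum Σ_i (−1)^i (σ with its i-th vertex removed). For instance
  ∂abde = bde − ade + abe − abd,
  ∂abcd = bcd − acd + abd − abc.
The resulting 10×5 matrix has rank 4, and its Smith normal form has invariant factors (1,1,1,1).

Now H_k = ker ∂_k / im ∂_{k+1}, so:

  H_0: rank C_0 − rank ∂_1 = 5 − 4 = 1, and the invariant factors of ∂_1 are all 1, so H_0 = Z.
  H_1: rank ker ∂_1 − rank ∂_2 = (10 − 4) − 6 = 0, and the invariant factors of ∂_2 are all 1, so H_1 = 0.
  H_2: rank ker ∂_2 − rank ∂_3 = (10 − 6) − 4 = 0, and the invariant factors of ∂_3 are all 1, so H_2 = 0.
  H_3: rank ker ∂_3 − rank ∂_4 = (5 − 4) − 0 = 1, and there is no ∂_4, so H_3 = Z.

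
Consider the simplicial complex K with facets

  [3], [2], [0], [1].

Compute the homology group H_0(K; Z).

Take the total order 0 < 1 < 2 < 3 on the vertex set. Then K (dimension 0) consists of the simplices:

  0-simplices (4): [0], [1], [2], [3]

giving chain groups C_0 ≅ Z^4.

From H_k ≅ ker(∂_k) / im(∂_{k+1}) we obtain:

  H_0: rank C_0 − rank ∂_1 = 4 − 0 = 4, and there is no ∂_1, so H_0 = Z^4.

H_0 = Z^4.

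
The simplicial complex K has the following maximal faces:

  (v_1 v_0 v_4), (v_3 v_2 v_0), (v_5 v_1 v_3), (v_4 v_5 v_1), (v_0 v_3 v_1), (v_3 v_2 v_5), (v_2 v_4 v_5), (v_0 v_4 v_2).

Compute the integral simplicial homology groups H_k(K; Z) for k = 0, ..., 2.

H_0 ≅ Z,  H_1 = 0,  H_2 ≅ Z.

We work with the vertex ordering v_0 < v_1 < v_2 < v_3 < v_4 < v_5. The simplices of K, each written with vertices in increasing order, are:

  0-simplices (6): [v_0], [v_1], [v_2], [v_3], [v_4], [v_5]
  1-simplices (12): [v_0,v_1], [v_0,v_2], [v_0,v_3], [v_0,v_4], [v_1,v_3], [v_1,v_4], [v_1,v_5], [v_2,v_3], [v_2,v_4], [v_2,v_5], [v_3,v_5], [v_4,v_5]
  2-simplices (8): [v_0,v_1,v_3], [v_0,v_1,v_4], [v_0,v_2,v_3], [v_0,v_2,v_4], [v_1,v_3,v_5], [v_1,v_4,v_5], [v_2,v_3,v_5], [v_2,v_4,v_5]

Hence C_0 ≅ Z^6, C_1 ≅ Z^12, C_2 ≅ Z^8.

The boundary map ∂_1: C_1 → C_0 maps an edge to its endpoints' difference, ∂[p,q] = q − p. For instance
  ∂[v_4,v_5] = [v_5] − [v_4].
The resulting 6×12 matrix has rank 5, and its Smith normal form has invariant factors (1,1,1,1,1).

∂_2: C_2 → C_1 sends each 2-simplex [p,q,r] to [q,r] − [p,r] + [p,q]. For instance
  ∂[v_0,v_1,v_4] = [v_1,v_4] − [v_0,v_4] + [v_0,v_1],
  ∂[v_1,v_3,v_5] = [v_3,v_5] − [v_1,v_5] + [v_1,v_3].
The 12×8 boundary matrix has rank 7 and Smith normal form diag(1,1,1,1,1,1,1).

Computing H_k = (kernel of ∂_k) / (image of ∂_{k+1}):

  H_0: rank C_0 − rank ∂_1 = 6 − 5 = 1, and the invariant factors of ∂_1 are all 1, so H_0 ≅ Z.
  H_1: rank ker ∂_1 − rank ∂_2 = (12 − 5) − 7 = 0, and the invariant factors of ∂_2 are all 1, so H_1 ≅ 0.
  H_2: rank ker ∂_2 − rank ∂_3 = (8 − 7) − 0 = 1, and there is no ∂_3, so H_2 ≅ Z.

(K is a triangulation of the 2-sphere S^2.)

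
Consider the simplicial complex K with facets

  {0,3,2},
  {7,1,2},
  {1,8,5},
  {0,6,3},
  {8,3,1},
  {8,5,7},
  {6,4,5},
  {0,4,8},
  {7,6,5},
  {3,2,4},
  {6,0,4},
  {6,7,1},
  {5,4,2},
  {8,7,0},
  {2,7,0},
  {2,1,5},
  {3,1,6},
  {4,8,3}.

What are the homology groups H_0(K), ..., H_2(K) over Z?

K has 9 vertices, 27 edges, 18 triangles.
rank ∂_0 = 0, rank ∂_1 = 8 ⇒ b_0 = 9 − 0 − 8 = 1; all invariant factors of ∂_1 are 1 so no torsion. So H_0 ≅ Z.
rank ∂_1 = 8, rank ∂_2 = 18 ⇒ b_1 = 27 − 8 − 18 = 1; ∂_2 has invariant factor(s) [2] giving torsion. So H_1 ≅ Z ⊕ Z/2.
rank ∂_2 = 18, rank ∂_3 = 0 ⇒ b_2 = 18 − 18 − 0 = 0. So H_2 ≅ 0.

H_0 ≅ Z,  H_1 ≅ Z ⊕ Z/2,  H_2 = 0.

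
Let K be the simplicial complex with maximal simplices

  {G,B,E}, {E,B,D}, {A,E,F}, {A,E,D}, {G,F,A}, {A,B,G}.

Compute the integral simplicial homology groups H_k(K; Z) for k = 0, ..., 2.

H_0 ≅ Z,  H_1 ≅ Z,  H_2 = 0.

K has 6 vertices, 12 edges, 6 triangles.
rank ∂_0 = 0, rank ∂_1 = 5 ⇒ b_0 = 6 − 0 − 5 = 1; all invariant factors of ∂_1 are 1 so no torsion. So H_0 = Z.
rank ∂_1 = 5, rank ∂_2 = 6 ⇒ b_1 = 12 − 5 − 6 = 1; all invariant factors of ∂_2 are 1 so no torsion. So H_1 = Z.
rank ∂_2 = 6, rank ∂_3 = 0 ⇒ b_2 = 6 − 6 − 0 = 0. So H_2 = 0.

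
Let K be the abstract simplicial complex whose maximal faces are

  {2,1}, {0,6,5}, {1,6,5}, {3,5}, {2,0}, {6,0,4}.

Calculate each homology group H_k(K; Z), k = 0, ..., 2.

H_0 = Z,  H_1 = Z,  H_2 = 0.

K has 7 vertices, 10 edges, 3 triangles.
rank ∂_0 = 0, rank ∂_1 = 6 ⇒ b_0 = 7 − 0 − 6 = 1; all invariant factors of ∂_1 are 1 so no torsion. So H_0 = Z.
rank ∂_1 = 6, rank ∂_2 = 3 ⇒ b_1 = 10 − 6 − 3 = 1; all invariant factors of ∂_2 are 1 so no torsion. So H_1 = Z.
rank ∂_2 = 3, rank ∂_3 = 0 ⇒ b_2 = 3 − 3 − 0 = 0. So H_2 = 0.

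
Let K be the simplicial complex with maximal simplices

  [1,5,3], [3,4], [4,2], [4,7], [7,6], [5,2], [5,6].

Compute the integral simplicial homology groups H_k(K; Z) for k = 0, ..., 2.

H_0 ≅ Z,  H_1 ≅ Z^2,  H_2 = 0.

Fix the vertex order 1 < 2 < 3 < 4 < 5 < 6 < 7 and write every simplex with vertices in increasing order. Then dim K = 2 and the simplices of K are:

  0-simplices (7): [1], [2], [3], [4], [5], [6], [7]
  1-simplices (9): [1,3], [1,5], [2,4], [2,5], [3,4], [3,5], [4,7], [5,6], [6,7]
  2-simplices (1): [1,3,5]

giving chain groups C_0 ≅ Z^7, C_1 ≅ Z^9, C_2 ≅ Z^1.

∂_1: C_1 → C_0 maps an edge to its endpoints' difference, ∂[p,q] = q − p.
The 7×9 boundary matrix has rank 6 and Smith normal form diag(1,1,1,1,1,1).

The boundary map ∂_2: C_2 → C_1 maps a triangle to the signed sum of its edges. For instance
  ∂[1,3,5] = [3,5] − [1,5] + [1,3].
The resulting 9×1 matrix has rank 1, and its Smith normal form has invariant factors (1).

Computing H_k = (kernel of ∂_k) / (image of ∂_{k+1}):

  H_0: rank C_0 − rank ∂_1 = 7 − 6 = 1, and the invariant factors of ∂_1 are all 1, so H_0 = Z.
  H_1: rank ker ∂_1 − rank ∂_2 = (9 − 6) − 1 = 2, and the invariant factors of ∂_2 are all 1, so H_1 = Z^2.
  H_2: rank ker ∂_2 − rank ∂_3 = (1 − 1) − 0 = 0, and there is no ∂_3, so H_2 = 0.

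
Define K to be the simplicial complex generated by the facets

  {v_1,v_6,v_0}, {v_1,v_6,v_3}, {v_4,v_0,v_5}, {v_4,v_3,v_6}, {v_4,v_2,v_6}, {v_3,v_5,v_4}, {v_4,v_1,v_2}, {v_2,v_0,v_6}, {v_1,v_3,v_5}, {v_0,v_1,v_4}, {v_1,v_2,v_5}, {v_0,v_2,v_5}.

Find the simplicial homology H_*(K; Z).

We work with the vertex ordering v_0 < v_1 < v_2 < v_3 < v_4 < v_5 < v_6. The simplices of K, each written with vertices in increasing order, are:

  0-simplices (7): [v_0], [v_1], [v_2], [v_3], [v_4], [v_5], [v_6]
  1-simplices (18): (18 of them)
  2-simplices (12): (12 of them)

Hence C_0 ≅ Z^7, C_1 ≅ Z^18, C_2 ≅ Z^12.

The boundary map ∂_1: C_1 → C_0 sends each edge [p,q] (with p < q) to q − p.
The 7×18 boundary matrix has rank 6 and Smith normal form diag(1,1,1,1,1,1).

Boundary ∂_2: C_2 → C_1 maps a triangle to the signed sum of its edges. For instance
  ∂[v_1,v_3,v_5] = [v_3,v_5] − [v_1,v_5] + [v_1,v_3],
  ∂[v_3,v_4,v_6] = [v_4,v_6] − [v_3,v_6] + [v_3,v_4].
This gives a 18×12 integer matrix of rank 12; reducing to Smith normal form yields diagonal entries (1,1,1,1,1,1,1,1,1,1,1,2).

Reading off H_k = ker ∂_k / im ∂_{k+1}:

  H_0: rank C_0 − rank ∂_1 = 7 − 6 = 1, and the invariant factors of ∂_1 are all 1, so H_0 ≅ Z.
  H_1: rank ker ∂_1 − rank ∂_2 = (18 − 6) − 12 = 0, and ∂_2 has invariant factor 2 > 1, so H_1 ≅ Z/2Z.
  H_2: rank ker ∂_2 − rank ∂_3 = (12 − 12) − 0 = 0, and there is no ∂_3, so H_2 ≅ 0.

H_0 = Z,  H_1 = Z/2Z,  H_2 = 0.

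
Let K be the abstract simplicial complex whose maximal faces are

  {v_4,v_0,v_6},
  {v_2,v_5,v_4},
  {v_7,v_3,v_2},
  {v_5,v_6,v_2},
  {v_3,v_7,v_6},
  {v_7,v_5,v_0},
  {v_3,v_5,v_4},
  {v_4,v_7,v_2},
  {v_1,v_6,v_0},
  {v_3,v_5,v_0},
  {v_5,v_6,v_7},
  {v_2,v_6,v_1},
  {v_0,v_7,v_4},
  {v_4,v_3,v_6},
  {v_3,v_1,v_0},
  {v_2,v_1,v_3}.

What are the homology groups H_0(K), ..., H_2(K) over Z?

Fix the vertex order v_0 < v_1 < v_2 < v_3 < v_4 < v_5 < v_6 < v_7 and write every simplex with vertices in increasing order. Then dim K = 2 and the simplices of K are:

  0-simplices (8): [v_0], [v_1], [v_2], [v_3], [v_4], [v_5], [v_6], [v_7]
  1-simplices (24): (24 of them)
  2-simplices (16): (16 of them)

Hence C_0 ≅ Z^8, C_1 ≅ Z^24, C_2 ≅ Z^16.

Boundary ∂_1: C_1 → C_0 is given by ∂[p,q] = [q] − [p]. For instance
  ∂[v_2,v_5] = [v_5] − [v_2].
As a 8×24 matrix over Z this has rank 7, with invariant factors (1,1,1,1,1,1,1).

Boundary ∂_2: C_2 → C_1 sends each 2-simplex [p,q,r] to [q,r] − [p,r] + [p,q]. For instance
  ∂[v_1,v_2,v_3] = [v_2,v_3] − [v_1,v_3] + [v_1,v_2],
  ∂[v_2,v_4,v_7] = [v_4,v_7] − [v_2,v_7] + [v_2,v_4].
The 24×16 boundary matrix has rank 15 and Smith normal form diag(1,1,1,1,1,1,1,1,1,1,1,1,1,1,1).

Computing H_k = (kernel of ∂_k) / (image of ∂_{k+1}):

  H_0: rank C_0 − rank ∂_1 = 8 − 7 = 1, and the invariant factors of ∂_1 are all 1, so H_0 = Z.
  H_1: rank ker ∂_1 − rank ∂_2 = (24 − 7) − 15 = 2, and the invariant factors of ∂_2 are all 1, so H_1 = Z^2.
  H_2: rank ker ∂_2 − rank ∂_3 = (16 − 15) − 0 = 1, and there is no ∂_3, so H_2 = Z.

H_0 = Z,  H_1 = Z^2,  H_2 = Z.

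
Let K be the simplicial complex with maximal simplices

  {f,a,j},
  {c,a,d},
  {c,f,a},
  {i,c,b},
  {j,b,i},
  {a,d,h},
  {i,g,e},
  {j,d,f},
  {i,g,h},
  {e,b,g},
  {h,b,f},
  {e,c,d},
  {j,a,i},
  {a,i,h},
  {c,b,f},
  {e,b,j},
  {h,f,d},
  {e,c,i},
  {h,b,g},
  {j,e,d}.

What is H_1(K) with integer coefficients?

H_1 ≅ Z ⊕ Z/2.

We work with the vertex ordering a < b < c < d < e < f < g < h < i < j. The simplices of K, each written with vertices in increasing order, are:

  0-simplices (10): a, b, c, d, e, f, g, h, i, j
  1-simplices (30): ac, ad, af, ah, ai, aj, bc, be, bf, bg, bh, bi, bj, cd, ce, cf, ci, de, df, dh, dj, eg, ei, ej, fh, fj, gh, gi, hi, ij
  2-simplices (20): acd, acf, adh, afj, ahi, aij, bcf, bci, beg, bej, bfh, bgh, bij, cde, cei, dej, dfh, dfj, egi, ghi

so the chain groups are C_0 ≅ Z^10, C_1 ≅ Z^30, C_2 ≅ Z^20.

∂_1: C_1 → C_0 maps an edge to its endpoints' difference, ∂[p,q] = q − p. For instance
  ∂cf = f − c.
The 10×30 boundary matrix has rank 9 and Smith normal form diag(1,1,1,1,1,1,1,1,1).

The boundary map ∂_2: C_2 → C_1 acts by ∂[p,q,r] = [q,r] − [p,r] + [p,q]. For instance
  ∂bcf = cf − bf + bc,
  ∂aij = ij − aj + ai.
The resulting 30×20 matrix has rank 20, and its Smith normal form has invariant factors (1,1,1,1,1,1,1,1,1,1,1,1,1,1,1,1,1,1,1,2).

From H_k ≅ ker(∂_k) / im(∂_{k+1}) we obtain:

  H_1: rank ker ∂_1 − rank ∂_2 = (30 − 9) − 20 = 1, and ∂_2 has invariant factor 2 > 1, so H_1 ≅ Z ⊕ Z/2.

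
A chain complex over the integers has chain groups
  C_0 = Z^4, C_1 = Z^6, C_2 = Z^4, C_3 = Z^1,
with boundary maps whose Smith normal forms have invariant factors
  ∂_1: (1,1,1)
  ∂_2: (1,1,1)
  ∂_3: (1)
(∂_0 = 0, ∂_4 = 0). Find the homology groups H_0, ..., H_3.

H_0: b_0 = 4 − 0 − 3 = 1; torsion from ∂_1 factors > 1: none. So H_0 ≅ Z.
H_1: b_1 = 6 − 3 − 3 = 0; torsion from ∂_2 factors > 1: none. So H_1 ≅ 0.
H_2: b_2 = 4 − 3 − 1 = 0; torsion from ∂_3 factors > 1: none. So H_2 ≅ 0.
H_3: b_3 = 1 − 1 − 0 = 0; torsion from ∂_4 factors > 1: none. So H_3 ≅ 0.

H_0 ≅ Z,  H_1 = 0,  H_2 = 0,  H_3 = 0.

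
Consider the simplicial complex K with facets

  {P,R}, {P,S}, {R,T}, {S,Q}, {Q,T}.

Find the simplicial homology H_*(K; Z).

H_0 ≅ Z,  H_1 ≅ Z.

Fix the vertex order P < Q < R < S < T and write every simplex with vertices in increasing order. Then dim K = 1 and the simplices of K are:

  0-simplices (5): P, Q, R, S, T
  1-simplices (5): PR, PS, QS, QT, RT

so the chain groups are C_0 ≅ Z^5, C_1 ≅ Z^5.

∂_1: C_1 → C_0 is given by ∂[p,q] = [q] − [p]. For instance
  ∂QS = S − Q.
The 5×5 boundary matrix has rank 4 and Smith normal form diag(1,1,1,1).

Reading off H_k = ker ∂_k / im ∂_{k+1}:

  H_0: rank C_0 − rank ∂_1 = 5 − 4 = 1, and the invariant factors of ∂_1 are all 1, so H_0 = Z.
  H_1: rank ker ∂_1 − rank ∂_2 = (5 − 4) − 0 = 1, and there is no ∂_2, so H_1 = Z.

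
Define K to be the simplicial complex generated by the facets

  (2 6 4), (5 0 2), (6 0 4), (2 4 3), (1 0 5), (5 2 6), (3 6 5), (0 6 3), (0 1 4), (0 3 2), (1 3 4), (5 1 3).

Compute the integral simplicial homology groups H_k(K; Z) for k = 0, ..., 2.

H_0 ≅ Z,  H_1 ≅ Z/2,  H_2 = 0.

Fix the vertex order 0 < 1 < 2 < 3 < 4 < 5 < 6 and write every simplex with vertices in increasing order. Then dim K = 2 and the simplices of K are:

  0-simplices (7): [0], [1], [2], [3], [4], [5], [6]
  1-simplices (18): [0,1], [0,2], [0,3], [0,4], [0,5], [0,6], [1,3], [1,4], [1,5], [2,3], [2,4], [2,5], [2,6], [3,4], [3,5], [3,6], [4,6], [5,6]
  2-simplices (12): [0,1,4], [0,1,5], [0,2,3], [0,2,5], [0,3,6], [0,4,6], [1,3,4], [1,3,5], [2,3,4], [2,4,6], [2,5,6], [3,5,6]

so the chain groups are C_0 ≅ Z^7, C_1 ≅ Z^18, C_2 ≅ Z^12.

Boundary ∂_1: C_1 → C_0 maps an edge to its endpoints' difference, ∂[p,q] = q − p. For instance
  ∂[3,4] = [4] − [3].
As a 7×18 matrix over Z this has rank 6, with invariant factors (1,1,1,1,1,1).

∂_2: C_2 → C_1 acts by ∂[p,q,r] = [q,r] − [p,r] + [p,q]. For instance
  ∂[2,3,4] = [3,4] − [2,4] + [2,3],
  ∂[2,4,6] = [4,6] − [2,6] + [2,4].
The 18×12 boundary matrix has rank 12 and Smith normal form diag(1,1,1,1,1,1,1,1,1,1,1,2).

Computing H_k = (kernel of ∂_k) / (image of ∂_{k+1}):

  H_0: rank C_0 − rank ∂_1 = 7 − 6 = 1, and the invariant factors of ∂_1 are all 1, so H_0 ≅ Z.
  H_1: rank ker ∂_1 − rank ∂_2 = (18 − 6) − 12 = 0, and ∂_2 has invariant factor 2 > 1, so H_1 ≅ Z/2.
  H_2: rank ker ∂_2 − rank ∂_3 = (12 − 12) − 0 = 0, and there is no ∂_3, so H_2 ≅ 0.

As a check, the Euler characteristic is 7 − 18 + 12 = 1, which agrees with 1 − 0 + 0 = 1.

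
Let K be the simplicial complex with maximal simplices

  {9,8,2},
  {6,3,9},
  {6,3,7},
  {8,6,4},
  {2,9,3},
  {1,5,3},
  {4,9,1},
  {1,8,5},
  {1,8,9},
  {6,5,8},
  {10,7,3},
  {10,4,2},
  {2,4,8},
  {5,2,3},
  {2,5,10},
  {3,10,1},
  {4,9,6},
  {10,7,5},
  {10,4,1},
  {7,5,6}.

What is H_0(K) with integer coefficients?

H_0 ≅ Z.

Fix the vertex order 1 < 2 < 3 < 4 < 5 < 6 < 7 < 8 < 9 < 10 and write every simplex with vertices in increasing order. Then dim K = 2 and the simplices of K are:

  0-simplices (10): [1], [2], [3], [4], [5], [6], [7], [8], [9], [10]
  1-simplices (30): (30 of them)
  2-simplices (20): (20 of them)

Hence C_0 ≅ Z^10, C_1 ≅ Z^30, C_2 ≅ Z^20.

Boundary ∂_1: C_1 → C_0 sends each edge [p,q] (with p < q) to q − p.
As a 10×30 matrix over Z this has rank 9, with invariant factors (1,1,1,1,1,1,1,1,1).

Boundary ∂_2: C_2 → C_1 maps a triangle to the signed sum of its edges. For instance
  ∂[5,6,8] = [6,8] − [5,8] + [5,6],
  ∂[2,3,5] = [3,5] − [2,5] + [2,3].
The 30×20 boundary matrix has rank 20 and Smith normal form diag(1,1,1,1,1,1,1,1,1,1,1,1,1,1,1,1,1,1,1,2).

Computing H_k = (kernel of ∂_k) / (image of ∂_{k+1}):

  H_0: rank C_0 − rank ∂_1 = 10 − 9 = 1, and the invariant factors of ∂_1 are all 1, so H_0 = Z.

(K is a triangulation of the Klein bottle.)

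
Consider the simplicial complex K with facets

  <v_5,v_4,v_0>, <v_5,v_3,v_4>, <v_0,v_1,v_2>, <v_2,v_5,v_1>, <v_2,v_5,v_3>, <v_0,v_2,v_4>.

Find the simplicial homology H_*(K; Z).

Fix the vertex order v_0 < v_1 < v_2 < v_3 < v_4 < v_5 and write every simplex with vertices in increasing order. Then dim K = 2 and the simplices of K are:

  0-simplices (6): [v_0], [v_1], [v_2], [v_3], [v_4], [v_5]
  1-simplices (12): [v_0,v_1], [v_0,v_2], [v_0,v_4], [v_0,v_5], [v_1,v_2], [v_1,v_5], [v_2,v_3], [v_2,v_4], [v_2,v_5], [v_3,v_4], [v_3,v_5], [v_4,v_5]
  2-simplices (6): [v_0,v_1,v_2], [v_0,v_2,v_4], [v_0,v_4,v_5], [v_1,v_2,v_5], [v_2,v_3,v_5], [v_3,v_4,v_5]

Hence C_0 ≅ Z^6, C_1 ≅ Z^12, C_2 ≅ Z^6.

Boundary ∂_1: C_1 → C_0 maps an edge to its endpoints' difference, ∂[p,q] = q − p. For instance
  ∂[v_2,v_5] = [v_5] − [v_2].
As a 6×12 matrix over Z this has rank 5, with invariant factors (1,1,1,1,1).

Boundary ∂_2: C_2 → C_1 maps a triangle to the signed sum of its edges. For instance
  ∂[v_0,v_1,v_2] = [v_1,v_2] − [v_0,v_2] + [v_0,v_1],
  ∂[v_0,v_2,v_4] = [v_2,v_4] − [v_0,v_4] + [v_0,v_2].
The resulting 12×6 matrix has rank 6, and its Smith normal form has invariant factors (1,1,1,1,1,1).

Reading off H_k = ker ∂_k / im ∂_{k+1}:

  H_0: rank C_0 − rank ∂_1 = 6 − 5 = 1, and the invariant factors of ∂_1 are all 1, so H_0 = Z.
  H_1: rank ker ∂_1 − rank ∂_2 = (12 − 5) − 6 = 1, and the invariant factors of ∂_2 are all 1, so H_1 = Z.
  H_2: rank ker ∂_2 − rank ∂_3 = (6 − 6) − 0 = 0, and there is no ∂_3, so H_2 = 0.

H_0 ≅ Z,  H_1 ≅ Z,  H_2 = 0.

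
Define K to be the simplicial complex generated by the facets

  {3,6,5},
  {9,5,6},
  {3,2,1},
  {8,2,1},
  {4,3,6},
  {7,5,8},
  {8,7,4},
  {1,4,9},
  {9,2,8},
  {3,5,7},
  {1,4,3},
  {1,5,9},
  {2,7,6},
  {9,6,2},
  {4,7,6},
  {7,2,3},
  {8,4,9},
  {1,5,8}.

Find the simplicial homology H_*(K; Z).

H_0 ≅ Z,  H_1 ≅ Z ⊕ Z_2,  H_2 = 0.

K has 9 vertices, 27 edges, 18 triangles.
rank ∂_0 = 0, rank ∂_1 = 8 ⇒ b_0 = 9 − 0 − 8 = 1; all invariant factors of ∂_1 are 1 so no torsion. So H_0 ≅ Z.
rank ∂_1 = 8, rank ∂_2 = 18 ⇒ b_1 = 27 − 8 − 18 = 1; ∂_2 has invariant factor(s) [2] giving torsion. So H_1 ≅ Z ⊕ Z_2.
rank ∂_2 = 18, rank ∂_3 = 0 ⇒ b_2 = 18 − 18 − 0 = 0. So H_2 ≅ 0.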